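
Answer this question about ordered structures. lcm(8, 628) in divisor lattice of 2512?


Join=lcm.
gcd(8,628)=4
lcm=1256


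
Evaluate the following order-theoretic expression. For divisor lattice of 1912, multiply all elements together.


Divisors of 1912: [1, 2, 4, 8, 239, 478, 956, 1912]
Product = n^(d(n)/2) = 1912^(8/2)
Product = 13364464193536


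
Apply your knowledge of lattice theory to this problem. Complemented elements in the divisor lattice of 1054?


An element a is complemented if some b has a meet b = bottom, a join b = top.
a is complemented iff gcd(a, n/a)=1, i.e. a is a unitary divisor of 1054.
Complemented elements: 1, 2, 17, 31, 34, 62, ... (2 more)
Count: 8


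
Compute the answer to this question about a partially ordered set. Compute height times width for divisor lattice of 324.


Height = length of longest chain minus 1; width = size of largest antichain.
A maximum chain: 1 | 3 | 9 | 27 | 81 | 162 | 324  (height 6).
A maximum antichain: {4, 6, 9}  (width 3).
Product = 6 * 3 = 18


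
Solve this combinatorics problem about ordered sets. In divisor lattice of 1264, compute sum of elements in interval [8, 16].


Interval [8,16] in divisors of 1264: [8, 16]
Sum = 24


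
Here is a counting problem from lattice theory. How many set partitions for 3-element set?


B(n) = number of set partitions of an n-element set.
B(n) satisfies the recurrence: B(n+1) = sum_k C(n,k)*B(k).
B(3) = 5


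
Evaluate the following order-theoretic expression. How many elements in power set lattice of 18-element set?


Power set = 2^n.
2^18 = 262144


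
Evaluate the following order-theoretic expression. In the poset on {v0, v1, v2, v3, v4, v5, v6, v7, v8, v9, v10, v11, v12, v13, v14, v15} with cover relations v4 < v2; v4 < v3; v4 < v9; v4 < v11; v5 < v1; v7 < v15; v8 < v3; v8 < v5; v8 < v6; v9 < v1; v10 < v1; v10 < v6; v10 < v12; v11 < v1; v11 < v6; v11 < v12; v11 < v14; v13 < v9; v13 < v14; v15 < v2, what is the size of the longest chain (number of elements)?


A chain is a totally ordered subset; we count the number of elements in a maximum chain.
Compute, for each element x, the size of the longest chain ending at x:
  v0: 1
  v4: 1
  v7: 1
  v8: 1
  v10: 1
  v13: 1
  ...
A maximum chain: v8 < v5 < v1
Number of elements in the longest chain: 3


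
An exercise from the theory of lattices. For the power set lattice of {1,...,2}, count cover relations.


A cover relation a -< b holds when a < b with no c strictly between.
Cover relations:
  {} -< {1}
  {} -< {2}
  {1} -< {1,2}
  {2} -< {1,2}
Total: 4


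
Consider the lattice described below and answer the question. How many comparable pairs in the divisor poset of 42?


A comparable pair {a,b} has a < b or b < a in the order.
Count unordered pairs where one element is strictly below the other.
Examples: {1,2}, {1,3}, {1,6}, {1,7}, ...
Total comparable pairs: 19


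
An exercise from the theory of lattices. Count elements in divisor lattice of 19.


Divisors of 19: [1, 19]
Count: 2


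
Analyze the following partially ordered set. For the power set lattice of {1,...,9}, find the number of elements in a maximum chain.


A chain is a totally ordered subset; we count the number of elements in a maximum chain.
Compute, for each element x, the size of the longest chain ending at x:
  {}: 1
  {1}: 2
  {2}: 2
  {3}: 2
  {4}: 2
  {5}: 2
  ...
A maximum chain: {} < {1} < {1,2} < {1,2,3} < {1,2,3,4} < {1,2,3,4,5} < {1,2,3,4,5,6} < {1,2,3,4,5,6,7} < {1,2,3,4,5,6,7,8} < {1,2,3,4,5,6,7,8,9}
Number of elements in the longest chain: 10


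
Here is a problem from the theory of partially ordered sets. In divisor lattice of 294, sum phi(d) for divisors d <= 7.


Divisors of 294 up to 7: [1, 2, 3, 6, 7]
phi values: [1, 1, 2, 2, 6]
Sum = 12


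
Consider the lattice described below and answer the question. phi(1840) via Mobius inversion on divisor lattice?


phi(n) = n * prod_{p|n} (1 - 1/p).
Prime divisors of 1840: [2, 5, 23]
phi(1840) = 1840 * (1 - 1/2) * (1 - 1/5) * (1 - 1/23)
phi(1840) = 704


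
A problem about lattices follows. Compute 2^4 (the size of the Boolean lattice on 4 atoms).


Power set = 2^n.
2^4 = 16


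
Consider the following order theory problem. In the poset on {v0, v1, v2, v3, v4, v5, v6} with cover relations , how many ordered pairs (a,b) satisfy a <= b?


The order relation is {(a,b) : a <= b}, reflexive so it includes (a,a).
Examples: (v0,v0), (v1,v1), (v2,v2), (v3,v3), (v4,v4), ...
Total ordered pairs: 7


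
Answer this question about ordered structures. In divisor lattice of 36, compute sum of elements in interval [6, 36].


Interval [6,36] in divisors of 36: [6, 12, 18, 36]
Sum = 72


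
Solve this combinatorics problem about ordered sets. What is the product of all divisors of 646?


Divisors of 646: [1, 2, 17, 19, 34, 38, 323, 646]
Product = n^(d(n)/2) = 646^(8/2)
Product = 174152643856


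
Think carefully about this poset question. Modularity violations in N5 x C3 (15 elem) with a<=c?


Modular law: if a <= c then a v (b ^ c) = (a v b) ^ c.
Check all triples (a,b,c) with a <= c among 15 elements.
  e.g. a=(a,0), b=(c,0), c=(b,0): lhs=(a,0) != rhs=(b,0)
  e.g. a=(a,0), b=(c,1), c=(b,0): lhs=(a,0) != rhs=(b,0)
Total violating triples: 18


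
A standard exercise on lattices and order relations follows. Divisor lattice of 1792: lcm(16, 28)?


Join=lcm.
gcd(16,28)=4
lcm=112


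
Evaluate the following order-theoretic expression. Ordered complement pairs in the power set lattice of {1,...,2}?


Complement pair (a,b): a meet b = bottom, a join b = top.
Here: A intersect B = {} and A union B = {1,...,2}.
Pairs found: ({},{1,2}), ({1},{2}), ({2},{1}), ({1,2},{})
Total ordered pairs: 4


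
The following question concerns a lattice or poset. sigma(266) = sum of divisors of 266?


sigma(n) = sum of divisors.
Divisors of 266: [1, 2, 7, 14, 19, 38, 133, 266]
Sum = 480


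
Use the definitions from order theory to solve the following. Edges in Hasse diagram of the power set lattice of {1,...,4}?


A cover relation a -< b holds when a < b with no c strictly between.
Cover relations:
  {} -< {1}
  {} -< {2}
  {} -< {3}
  {} -< {4}
  {1} -< {1,2}
  {1} -< {1,3}
  {1} -< {1,4}
  {2} -< {1,2}
  ...24 more
Total: 32


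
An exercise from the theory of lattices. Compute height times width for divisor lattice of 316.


Height = length of longest chain minus 1; width = size of largest antichain.
A maximum chain: 1 | 79 | 158 | 316  (height 3).
A maximum antichain: {2, 79}  (width 2).
Product = 3 * 2 = 6


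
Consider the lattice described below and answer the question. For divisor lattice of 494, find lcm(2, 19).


In a divisor lattice, join = lcm (least common multiple).
Compute lcm iteratively: start with first element, then lcm(current, next).
Elements: [2, 19]
lcm(2,19) = 38
Final lcm = 38


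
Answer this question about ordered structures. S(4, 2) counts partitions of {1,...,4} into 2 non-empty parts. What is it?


S(n,k) = k*S(n-1,k) + S(n-1,k-1).
S(3,2) = 3, S(3,1) = 1
S(4,2) = 2*3 + 1 = 6 + 1
S(4,2) = 7


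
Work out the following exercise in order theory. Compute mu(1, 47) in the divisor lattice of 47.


In a divisor lattice, mu(a,b) = mu(b/a) where mu is the classical Mobius function.
b/a = 47/1 = 47
Prime factorization of 47: primes [47]
47 is squarefree with 1 prime factor(s), so mu(47) = (-1)^1 = -1


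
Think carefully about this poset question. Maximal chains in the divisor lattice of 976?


A maximal chain goes from the minimum element to a maximal element via cover relations.
Counting all min-to-max paths in the cover graph.
Total maximal chains: 5


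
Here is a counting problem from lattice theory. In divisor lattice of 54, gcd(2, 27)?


Meet=gcd.
gcd(2,27)=1


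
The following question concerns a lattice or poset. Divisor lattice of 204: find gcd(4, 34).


In a divisor lattice, meet = gcd (greatest common divisor).
By Euclidean algorithm or factoring: gcd(4,34) = 2


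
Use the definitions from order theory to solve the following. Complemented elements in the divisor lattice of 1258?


An element a is complemented if some b has a meet b = bottom, a join b = top.
a is complemented iff gcd(a, n/a)=1, i.e. a is a unitary divisor of 1258.
Complemented elements: 1, 2, 17, 34, 37, 74, ... (2 more)
Count: 8


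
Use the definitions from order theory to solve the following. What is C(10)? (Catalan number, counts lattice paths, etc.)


C(n) = C(2n, n) / (n+1).
C(20, 10) = 184756
C(10) = 184756 / 11 = 16796


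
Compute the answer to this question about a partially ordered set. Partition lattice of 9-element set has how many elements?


B(n) = number of set partitions of an n-element set.
B(n) satisfies the recurrence: B(n+1) = sum_k C(n,k)*B(k).
B(9) = 21147


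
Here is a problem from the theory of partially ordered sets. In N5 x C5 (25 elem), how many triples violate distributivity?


Distributive law: a ^ (b v c) = (a ^ b) v (a ^ c).
Check all 25^3 = 15625 ordered triples (a,b,c).
  e.g. a=(b,0), b=(a,0), c=(c,0): lhs=(b,0) != rhs=(a,0)
  e.g. a=(b,0), b=(a,0), c=(c,1): lhs=(b,0) != rhs=(a,0)
Total violating triples: 250


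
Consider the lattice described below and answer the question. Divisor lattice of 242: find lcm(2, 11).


In a divisor lattice, join = lcm (least common multiple).
gcd(2,11) = 1
lcm(2,11) = 2*11/gcd = 22/1 = 22


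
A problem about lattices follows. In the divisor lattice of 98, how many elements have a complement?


An element a is complemented if some b has a meet b = bottom, a join b = top.
a is complemented iff gcd(a, n/a)=1, i.e. a is a unitary divisor of 98.
Complemented elements: 1, 2, 49, 98
Count: 4


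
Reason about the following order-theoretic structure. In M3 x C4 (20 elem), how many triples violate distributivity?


Distributive law: a ^ (b v c) = (a ^ b) v (a ^ c).
Check all 20^3 = 8000 ordered triples (a,b,c).
  e.g. a=(a1,0), b=(a2,0), c=(a3,0): lhs=(a1,0) != rhs=(0,0)
  e.g. a=(a1,0), b=(a2,0), c=(a3,1): lhs=(a1,0) != rhs=(0,0)
Total violating triples: 384


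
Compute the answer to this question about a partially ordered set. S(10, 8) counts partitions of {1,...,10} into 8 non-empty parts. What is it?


S(n,k) = k*S(n-1,k) + S(n-1,k-1).
S(9,8) = 36, S(9,7) = 462
S(10,8) = 8*36 + 462 = 288 + 462
S(10,8) = 750


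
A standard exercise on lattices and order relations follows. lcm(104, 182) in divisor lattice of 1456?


Join=lcm.
gcd(104,182)=26
lcm=728


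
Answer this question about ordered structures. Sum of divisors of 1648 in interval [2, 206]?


Interval [2,206] in divisors of 1648: [2, 206]
Sum = 208


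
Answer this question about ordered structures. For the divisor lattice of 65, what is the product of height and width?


Height = length of longest chain minus 1; width = size of largest antichain.
A maximum chain: 1 | 13 | 65  (height 2).
A maximum antichain: {5, 13}  (width 2).
Product = 2 * 2 = 4


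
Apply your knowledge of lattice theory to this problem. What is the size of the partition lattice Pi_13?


B(n) = number of set partitions of an n-element set.
B(n) satisfies the recurrence: B(n+1) = sum_k C(n,k)*B(k).
B(13) = 27644437


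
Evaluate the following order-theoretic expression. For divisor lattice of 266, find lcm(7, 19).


In a divisor lattice, join = lcm (least common multiple).
Compute lcm iteratively: start with first element, then lcm(current, next).
Elements: [7, 19]
lcm(7,19) = 133
Final lcm = 133


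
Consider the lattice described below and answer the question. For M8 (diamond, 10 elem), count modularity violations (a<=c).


Modular law: if a <= c then a v (b ^ c) = (a v b) ^ c.
Check all triples (a,b,c) with a <= c among 10 elements.
This lattice is modular (diamonds M_m and their chain-products are modular).
Total violating triples: 0


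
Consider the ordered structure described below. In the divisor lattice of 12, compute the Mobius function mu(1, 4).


In a divisor lattice, mu(a,b) = mu(b/a) where mu is the classical Mobius function.
b/a = 4/1 = 4
Prime factorization of 4: primes [2]
4 is not squarefree, so mu(4) = 0


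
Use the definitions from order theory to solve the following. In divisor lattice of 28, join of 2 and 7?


In a divisor lattice, join = lcm (least common multiple).
gcd(2,7) = 1
lcm(2,7) = 2*7/gcd = 14/1 = 14


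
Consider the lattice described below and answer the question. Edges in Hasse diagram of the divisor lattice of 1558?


A cover relation a -< b holds when a < b with no c strictly between.
Cover relations:
  1 -< 2
  1 -< 19
  1 -< 41
  2 -< 38
  2 -< 82
  19 -< 38
  19 -< 779
  38 -< 1558
  ...4 more
Total: 12


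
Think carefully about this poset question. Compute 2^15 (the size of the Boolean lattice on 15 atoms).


Power set = 2^n.
2^15 = 32768


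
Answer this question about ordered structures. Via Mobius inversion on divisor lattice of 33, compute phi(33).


phi(n) = n * prod_{p|n} (1 - 1/p).
Prime divisors of 33: [3, 11]
phi(33) = 33 * (1 - 1/3) * (1 - 1/11)
phi(33) = 20


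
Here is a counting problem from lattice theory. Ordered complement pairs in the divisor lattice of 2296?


Complement pair (a,b): a meet b = bottom, a join b = top.
Here: gcd(a,b)=1 and lcm(a,b)=2296, i.e. a*b=2296 with a,b coprime.
Pairs found: (1,2296), (7,328), (8,287), (41,56), ... (4 more)
Total ordered pairs: 8


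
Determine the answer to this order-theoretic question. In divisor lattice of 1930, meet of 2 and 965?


In a divisor lattice, meet = gcd (greatest common divisor).
By Euclidean algorithm or factoring: gcd(2,965) = 1


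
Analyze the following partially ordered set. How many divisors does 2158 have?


Divisors of 2158: [1, 2, 13, 26, 83, 166, 1079, 2158]
Count: 8


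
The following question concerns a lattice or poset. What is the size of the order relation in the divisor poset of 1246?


The order relation is {(a,b) : a <= b}, reflexive so it includes (a,a).
Examples: (1,1), (1,1246), (1,14), (1,178), (1,2), ...
Total ordered pairs: 27


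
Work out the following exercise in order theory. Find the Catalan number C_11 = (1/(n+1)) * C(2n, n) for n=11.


C(n) = C(2n, n) / (n+1).
C(22, 11) = 705432
C(11) = 705432 / 12 = 58786


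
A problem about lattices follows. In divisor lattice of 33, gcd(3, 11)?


Meet=gcd.
gcd(3,11)=1


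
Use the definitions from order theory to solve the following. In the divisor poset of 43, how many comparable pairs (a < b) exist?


A comparable pair {a,b} has a < b or b < a in the order.
Count unordered pairs where one element is strictly below the other.
Examples: {1,43}
Total comparable pairs: 1


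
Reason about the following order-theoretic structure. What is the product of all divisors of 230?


Divisors of 230: [1, 2, 5, 10, 23, 46, 115, 230]
Product = n^(d(n)/2) = 230^(8/2)
Product = 2798410000


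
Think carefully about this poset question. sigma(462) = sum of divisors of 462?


sigma(n) = sum of divisors.
Divisors of 462: [1, 2, 3, 6, 7, 11, 14, 21, 22, 33, 42, 66, 77, 154, 231, 462]
Sum = 1152


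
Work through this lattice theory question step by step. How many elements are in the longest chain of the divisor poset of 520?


A chain is a totally ordered subset; we count the number of elements in a maximum chain.
Compute, for each element x, the size of the longest chain ending at x:
  1: 1
  2: 2
  5: 2
  13: 2
  4: 3
  8: 4
  ...
A maximum chain: 1 < 2 < 4 < 8 < 40 < 520
Number of elements in the longest chain: 6


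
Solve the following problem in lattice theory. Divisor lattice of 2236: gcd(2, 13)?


Meet=gcd.
gcd(2,13)=1


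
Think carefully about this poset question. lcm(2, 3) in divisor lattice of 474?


Join=lcm.
gcd(2,3)=1
lcm=6


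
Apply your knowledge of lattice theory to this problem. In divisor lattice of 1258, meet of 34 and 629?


In a divisor lattice, meet = gcd (greatest common divisor).
By Euclidean algorithm or factoring: gcd(34,629) = 17


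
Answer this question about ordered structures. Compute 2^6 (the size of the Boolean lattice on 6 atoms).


Power set = 2^n.
2^6 = 64


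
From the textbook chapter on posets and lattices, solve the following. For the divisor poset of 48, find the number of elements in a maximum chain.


A chain is a totally ordered subset; we count the number of elements in a maximum chain.
Compute, for each element x, the size of the longest chain ending at x:
  1: 1
  2: 2
  3: 2
  4: 3
  6: 3
  8: 4
  ...
A maximum chain: 1 < 2 < 4 < 8 < 16 < 48
Number of elements in the longest chain: 6


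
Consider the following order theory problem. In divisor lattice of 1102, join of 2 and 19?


In a divisor lattice, join = lcm (least common multiple).
gcd(2,19) = 1
lcm(2,19) = 2*19/gcd = 38/1 = 38


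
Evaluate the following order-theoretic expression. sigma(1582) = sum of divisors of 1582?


sigma(n) = sum of divisors.
Divisors of 1582: [1, 2, 7, 14, 113, 226, 791, 1582]
Sum = 2736


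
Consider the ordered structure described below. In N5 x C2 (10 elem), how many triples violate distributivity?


Distributive law: a ^ (b v c) = (a ^ b) v (a ^ c).
Check all 10^3 = 1000 ordered triples (a,b,c).
  e.g. a=(b,0), b=(a,0), c=(c,0): lhs=(b,0) != rhs=(a,0)
  e.g. a=(b,0), b=(a,0), c=(c,1): lhs=(b,0) != rhs=(a,0)
Total violating triples: 16


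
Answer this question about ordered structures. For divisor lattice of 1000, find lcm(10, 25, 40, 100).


In a divisor lattice, join = lcm (least common multiple).
Compute lcm iteratively: start with first element, then lcm(current, next).
Elements: [10, 25, 40, 100]
lcm(10,25) = 50
lcm(50,40) = 200
lcm(200,100) = 200
Final lcm = 200


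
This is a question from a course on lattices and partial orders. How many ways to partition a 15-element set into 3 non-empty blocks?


S(n,k) = k*S(n-1,k) + S(n-1,k-1).
S(14,3) = 788970, S(14,2) = 8191
S(15,3) = 3*788970 + 8191 = 2366910 + 8191
S(15,3) = 2375101


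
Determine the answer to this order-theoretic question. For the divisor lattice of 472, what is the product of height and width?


Height = length of longest chain minus 1; width = size of largest antichain.
A maximum chain: 1 | 59 | 118 | 236 | 472  (height 4).
A maximum antichain: {2, 59}  (width 2).
Product = 4 * 2 = 8


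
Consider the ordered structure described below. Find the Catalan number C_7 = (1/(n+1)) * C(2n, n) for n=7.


C(n) = C(2n, n) / (n+1).
C(14, 7) = 3432
C(7) = 3432 / 8 = 429


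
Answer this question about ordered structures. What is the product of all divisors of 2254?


Divisors of 2254: [1, 2, 7, 14, 23, 46, 49, 98, 161, 322, 1127, 2254]
Product = n^(d(n)/2) = 2254^(12/2)
Product = 131136464365078828096


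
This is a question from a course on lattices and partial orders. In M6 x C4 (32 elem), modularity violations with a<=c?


Modular law: if a <= c then a v (b ^ c) = (a v b) ^ c.
Check all triples (a,b,c) with a <= c among 32 elements.
This lattice is modular (diamonds M_m and their chain-products are modular).
Total violating triples: 0


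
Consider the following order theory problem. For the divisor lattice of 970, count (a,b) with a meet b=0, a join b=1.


Complement pair (a,b): a meet b = bottom, a join b = top.
Here: gcd(a,b)=1 and lcm(a,b)=970, i.e. a*b=970 with a,b coprime.
Pairs found: (1,970), (2,485), (5,194), (10,97), ... (4 more)
Total ordered pairs: 8


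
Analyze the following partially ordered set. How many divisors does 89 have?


Divisors of 89: [1, 89]
Count: 2


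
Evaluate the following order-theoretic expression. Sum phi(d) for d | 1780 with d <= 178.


Divisors of 1780 up to 178: [1, 2, 4, 5, 10, 20, 89, 178]
phi values: [1, 1, 2, 4, 4, 8, 88, 88]
Sum = 196


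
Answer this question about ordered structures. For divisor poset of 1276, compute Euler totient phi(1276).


phi(n) = n * prod_{p|n} (1 - 1/p).
Prime divisors of 1276: [2, 11, 29]
phi(1276) = 1276 * (1 - 1/2) * (1 - 1/11) * (1 - 1/29)
phi(1276) = 560


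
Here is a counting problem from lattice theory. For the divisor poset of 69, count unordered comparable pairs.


A comparable pair {a,b} has a < b or b < a in the order.
Count unordered pairs where one element is strictly below the other.
Examples: {1,3}, {1,23}, {1,69}, {3,69}, ...
Total comparable pairs: 5


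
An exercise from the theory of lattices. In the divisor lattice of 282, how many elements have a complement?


An element a is complemented if some b has a meet b = bottom, a join b = top.
a is complemented iff gcd(a, n/a)=1, i.e. a is a unitary divisor of 282.
Complemented elements: 1, 2, 3, 6, 47, 94, ... (2 more)
Count: 8


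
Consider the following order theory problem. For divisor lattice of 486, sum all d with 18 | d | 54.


Interval [18,54] in divisors of 486: [18, 54]
Sum = 72


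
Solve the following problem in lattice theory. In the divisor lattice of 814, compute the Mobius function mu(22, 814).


In a divisor lattice, mu(a,b) = mu(b/a) where mu is the classical Mobius function.
b/a = 814/22 = 37
Prime factorization of 37: primes [37]
37 is squarefree with 1 prime factor(s), so mu(37) = (-1)^1 = -1


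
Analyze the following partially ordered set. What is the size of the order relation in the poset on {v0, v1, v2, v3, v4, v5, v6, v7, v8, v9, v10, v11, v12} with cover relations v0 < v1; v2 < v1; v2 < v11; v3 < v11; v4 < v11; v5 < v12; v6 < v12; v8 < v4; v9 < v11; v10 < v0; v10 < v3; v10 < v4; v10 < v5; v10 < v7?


The order relation is {(a,b) : a <= b}, reflexive so it includes (a,a).
Examples: (v0,v0), (v0,v1), (v1,v1), (v10,v0), (v10,v1), ...
Total ordered pairs: 31


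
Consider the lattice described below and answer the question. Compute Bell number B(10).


B(n) = number of set partitions of an n-element set.
B(n) satisfies the recurrence: B(n+1) = sum_k C(n,k)*B(k).
B(10) = 115975


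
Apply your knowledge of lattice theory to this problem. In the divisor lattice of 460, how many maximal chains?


A maximal chain goes from the minimum element to a maximal element via cover relations.
Counting all min-to-max paths in the cover graph.
Total maximal chains: 12


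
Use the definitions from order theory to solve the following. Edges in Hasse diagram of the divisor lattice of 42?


A cover relation a -< b holds when a < b with no c strictly between.
Cover relations:
  1 -< 2
  1 -< 3
  1 -< 7
  2 -< 6
  2 -< 14
  3 -< 6
  3 -< 21
  6 -< 42
  ...4 more
Total: 12


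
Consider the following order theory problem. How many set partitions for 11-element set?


B(n) = number of set partitions of an n-element set.
B(n) satisfies the recurrence: B(n+1) = sum_k C(n,k)*B(k).
B(11) = 678570


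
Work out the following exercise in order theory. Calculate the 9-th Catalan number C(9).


C(n) = C(2n, n) / (n+1).
C(18, 9) = 48620
C(9) = 48620 / 10 = 4862


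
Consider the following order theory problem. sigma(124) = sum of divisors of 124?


sigma(n) = sum of divisors.
Divisors of 124: [1, 2, 4, 31, 62, 124]
Sum = 224


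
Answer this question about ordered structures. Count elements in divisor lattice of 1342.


Divisors of 1342: [1, 2, 11, 22, 61, 122, 671, 1342]
Count: 8


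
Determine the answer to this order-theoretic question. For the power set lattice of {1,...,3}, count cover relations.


A cover relation a -< b holds when a < b with no c strictly between.
Cover relations:
  {} -< {1}
  {} -< {2}
  {} -< {3}
  {1} -< {1,2}
  {1} -< {1,3}
  {2} -< {1,2}
  {2} -< {2,3}
  {3} -< {1,3}
  ...4 more
Total: 12


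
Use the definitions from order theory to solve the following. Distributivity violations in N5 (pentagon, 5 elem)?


Distributive law: a ^ (b v c) = (a ^ b) v (a ^ c).
Check all 5^3 = 125 ordered triples (a,b,c).
  e.g. a=b, b=a, c=c: lhs=b != rhs=a
  e.g. a=b, b=c, c=a: lhs=b != rhs=a
Total violating triples: 2


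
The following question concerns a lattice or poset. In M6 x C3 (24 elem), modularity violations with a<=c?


Modular law: if a <= c then a v (b ^ c) = (a v b) ^ c.
Check all triples (a,b,c) with a <= c among 24 elements.
This lattice is modular (diamonds M_m and their chain-products are modular).
Total violating triples: 0


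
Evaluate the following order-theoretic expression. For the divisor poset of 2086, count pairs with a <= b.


The order relation is {(a,b) : a <= b}, reflexive so it includes (a,a).
Examples: (1,1), (1,1043), (1,14), (1,149), (1,2), ...
Total ordered pairs: 27


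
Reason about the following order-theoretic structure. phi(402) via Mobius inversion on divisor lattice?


phi(n) = n * prod_{p|n} (1 - 1/p).
Prime divisors of 402: [2, 3, 67]
phi(402) = 402 * (1 - 1/2) * (1 - 1/3) * (1 - 1/67)
phi(402) = 132


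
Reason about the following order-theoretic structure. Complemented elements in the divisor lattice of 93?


An element a is complemented if some b has a meet b = bottom, a join b = top.
a is complemented iff gcd(a, n/a)=1, i.e. a is a unitary divisor of 93.
Complemented elements: 1, 3, 31, 93
Count: 4


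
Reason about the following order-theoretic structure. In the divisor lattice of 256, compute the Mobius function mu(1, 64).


In a divisor lattice, mu(a,b) = mu(b/a) where mu is the classical Mobius function.
b/a = 64/1 = 64
Prime factorization of 64: primes [2]
64 is not squarefree, so mu(64) = 0


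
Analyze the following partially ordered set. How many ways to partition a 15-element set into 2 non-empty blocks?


S(n,k) = k*S(n-1,k) + S(n-1,k-1).
S(14,2) = 8191, S(14,1) = 1
S(15,2) = 2*8191 + 1 = 16382 + 1
S(15,2) = 16383


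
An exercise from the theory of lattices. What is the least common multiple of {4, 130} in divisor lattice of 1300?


In a divisor lattice, join = lcm (least common multiple).
Compute lcm iteratively: start with first element, then lcm(current, next).
Elements: [4, 130]
lcm(4,130) = 260
Final lcm = 260


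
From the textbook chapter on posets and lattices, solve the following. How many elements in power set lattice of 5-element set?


Power set = 2^n.
2^5 = 32


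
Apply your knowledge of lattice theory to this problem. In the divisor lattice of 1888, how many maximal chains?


A maximal chain goes from the minimum element to a maximal element via cover relations.
Counting all min-to-max paths in the cover graph.
Total maximal chains: 6


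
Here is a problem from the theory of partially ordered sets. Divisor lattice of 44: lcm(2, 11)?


Join=lcm.
gcd(2,11)=1
lcm=22


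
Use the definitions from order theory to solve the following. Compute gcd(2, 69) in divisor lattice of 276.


In a divisor lattice, meet = gcd (greatest common divisor).
By Euclidean algorithm or factoring: gcd(2,69) = 1


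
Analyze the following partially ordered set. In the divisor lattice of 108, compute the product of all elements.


Divisors of 108: [1, 2, 3, 4, 6, 9, 12, 18, 27, 36, 54, 108]
Product = n^(d(n)/2) = 108^(12/2)
Product = 1586874322944


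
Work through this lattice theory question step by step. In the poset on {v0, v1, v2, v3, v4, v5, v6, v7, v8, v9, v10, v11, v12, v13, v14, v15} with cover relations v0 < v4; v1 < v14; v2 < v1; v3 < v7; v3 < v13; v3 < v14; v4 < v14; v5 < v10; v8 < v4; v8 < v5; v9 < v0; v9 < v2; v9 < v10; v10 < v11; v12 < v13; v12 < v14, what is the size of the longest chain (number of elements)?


A chain is a totally ordered subset; we count the number of elements in a maximum chain.
Compute, for each element x, the size of the longest chain ending at x:
  v3: 1
  v6: 1
  v8: 1
  v9: 1
  v12: 1
  v15: 1
  ...
A maximum chain: v8 < v5 < v10 < v11
Number of elements in the longest chain: 4


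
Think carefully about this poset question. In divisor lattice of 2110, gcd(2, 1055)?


Meet=gcd.
gcd(2,1055)=1


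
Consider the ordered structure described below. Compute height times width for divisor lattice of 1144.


Height = length of longest chain minus 1; width = size of largest antichain.
A maximum chain: 1 | 13 | 143 | 286 | 572 | 1144  (height 5).
A maximum antichain: {4, 22, 26, 143}  (width 4).
Product = 5 * 4 = 20


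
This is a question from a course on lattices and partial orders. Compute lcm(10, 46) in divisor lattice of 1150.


In a divisor lattice, join = lcm (least common multiple).
gcd(10,46) = 2
lcm(10,46) = 10*46/gcd = 460/2 = 230


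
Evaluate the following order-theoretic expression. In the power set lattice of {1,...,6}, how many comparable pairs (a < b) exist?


A comparable pair {a,b} has a < b or b < a in the order.
Count unordered pairs where one element is strictly below the other.
Examples: {{},{1}}, {{},{2}}, {{},{3}}, {{},{4}}, ...
Total comparable pairs: 665


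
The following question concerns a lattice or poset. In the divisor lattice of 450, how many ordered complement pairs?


Complement pair (a,b): a meet b = bottom, a join b = top.
Here: gcd(a,b)=1 and lcm(a,b)=450, i.e. a*b=450 with a,b coprime.
Pairs found: (1,450), (2,225), (9,50), (18,25), ... (4 more)
Total ordered pairs: 8


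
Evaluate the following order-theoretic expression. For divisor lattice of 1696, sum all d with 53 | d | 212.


Interval [53,212] in divisors of 1696: [53, 106, 212]
Sum = 371


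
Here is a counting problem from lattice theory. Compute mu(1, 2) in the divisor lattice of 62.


In a divisor lattice, mu(a,b) = mu(b/a) where mu is the classical Mobius function.
b/a = 2/1 = 2
Prime factorization of 2: primes [2]
2 is squarefree with 1 prime factor(s), so mu(2) = (-1)^1 = -1


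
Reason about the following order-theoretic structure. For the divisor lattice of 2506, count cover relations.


A cover relation a -< b holds when a < b with no c strictly between.
Cover relations:
  1 -< 2
  1 -< 7
  1 -< 179
  2 -< 14
  2 -< 358
  7 -< 14
  7 -< 1253
  14 -< 2506
  ...4 more
Total: 12


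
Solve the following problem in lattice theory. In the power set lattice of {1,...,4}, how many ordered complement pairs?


Complement pair (a,b): a meet b = bottom, a join b = top.
Here: A intersect B = {} and A union B = {1,...,4}.
Pairs found: ({},{1,2,3,4}), ({1},{2,3,4}), ({2},{1,3,4}), ({3},{1,2,4}), ... (12 more)
Total ordered pairs: 16


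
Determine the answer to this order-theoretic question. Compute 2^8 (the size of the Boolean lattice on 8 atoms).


Power set = 2^n.
2^8 = 256


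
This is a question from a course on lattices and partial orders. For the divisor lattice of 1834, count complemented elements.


An element a is complemented if some b has a meet b = bottom, a join b = top.
a is complemented iff gcd(a, n/a)=1, i.e. a is a unitary divisor of 1834.
Complemented elements: 1, 2, 7, 14, 131, 262, ... (2 more)
Count: 8


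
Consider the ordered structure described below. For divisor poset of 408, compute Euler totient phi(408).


phi(n) = n * prod_{p|n} (1 - 1/p).
Prime divisors of 408: [2, 3, 17]
phi(408) = 408 * (1 - 1/2) * (1 - 1/3) * (1 - 1/17)
phi(408) = 128


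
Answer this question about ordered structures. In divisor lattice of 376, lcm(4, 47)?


Join=lcm.
gcd(4,47)=1
lcm=188


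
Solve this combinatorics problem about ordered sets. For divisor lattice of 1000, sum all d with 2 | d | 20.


Interval [2,20] in divisors of 1000: [2, 4, 10, 20]
Sum = 36


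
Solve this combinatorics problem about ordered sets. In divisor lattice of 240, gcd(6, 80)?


Meet=gcd.
gcd(6,80)=2


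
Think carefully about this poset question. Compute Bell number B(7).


B(n) = number of set partitions of an n-element set.
B(n) satisfies the recurrence: B(n+1) = sum_k C(n,k)*B(k).
B(7) = 877


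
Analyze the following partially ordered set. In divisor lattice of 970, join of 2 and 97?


In a divisor lattice, join = lcm (least common multiple).
gcd(2,97) = 1
lcm(2,97) = 2*97/gcd = 194/1 = 194


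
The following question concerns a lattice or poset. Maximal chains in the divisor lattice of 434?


A maximal chain goes from the minimum element to a maximal element via cover relations.
Counting all min-to-max paths in the cover graph.
Total maximal chains: 6


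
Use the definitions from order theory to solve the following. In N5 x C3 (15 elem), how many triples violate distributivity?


Distributive law: a ^ (b v c) = (a ^ b) v (a ^ c).
Check all 15^3 = 3375 ordered triples (a,b,c).
  e.g. a=(b,0), b=(a,0), c=(c,0): lhs=(b,0) != rhs=(a,0)
  e.g. a=(b,0), b=(a,0), c=(c,1): lhs=(b,0) != rhs=(a,0)
Total violating triples: 54


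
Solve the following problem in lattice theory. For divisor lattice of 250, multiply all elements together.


Divisors of 250: [1, 2, 5, 10, 25, 50, 125, 250]
Product = n^(d(n)/2) = 250^(8/2)
Product = 3906250000


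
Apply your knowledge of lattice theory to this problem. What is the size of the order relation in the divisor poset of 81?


The order relation is {(a,b) : a <= b}, reflexive so it includes (a,a).
Examples: (1,1), (1,27), (1,3), (1,81), (1,9), ...
Total ordered pairs: 15


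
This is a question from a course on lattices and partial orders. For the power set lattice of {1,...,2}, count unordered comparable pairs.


A comparable pair {a,b} has a < b or b < a in the order.
Count unordered pairs where one element is strictly below the other.
Examples: {{},{1}}, {{},{2}}, {{},{1,2}}, {{1},{1,2}}, ...
Total comparable pairs: 5


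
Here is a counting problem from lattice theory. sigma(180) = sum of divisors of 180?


sigma(n) = sum of divisors.
Divisors of 180: [1, 2, 3, 4, 5, 6, 9, 10, 12, 15, 18, 20, 30, 36, 45, 60, 90, 180]
Sum = 546


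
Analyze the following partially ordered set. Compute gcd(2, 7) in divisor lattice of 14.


In a divisor lattice, meet = gcd (greatest common divisor).
By Euclidean algorithm or factoring: gcd(2,7) = 1


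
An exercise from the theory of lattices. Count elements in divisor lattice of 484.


Divisors of 484: [1, 2, 4, 11, 22, 44, 121, 242, 484]
Count: 9


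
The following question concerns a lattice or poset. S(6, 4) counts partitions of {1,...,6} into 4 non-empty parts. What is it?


S(n,k) = k*S(n-1,k) + S(n-1,k-1).
S(5,4) = 10, S(5,3) = 25
S(6,4) = 4*10 + 25 = 40 + 25
S(6,4) = 65


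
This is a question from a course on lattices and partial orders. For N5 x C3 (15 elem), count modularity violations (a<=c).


Modular law: if a <= c then a v (b ^ c) = (a v b) ^ c.
Check all triples (a,b,c) with a <= c among 15 elements.
  e.g. a=(a,0), b=(c,0), c=(b,0): lhs=(a,0) != rhs=(b,0)
  e.g. a=(a,0), b=(c,1), c=(b,0): lhs=(a,0) != rhs=(b,0)
Total violating triples: 18


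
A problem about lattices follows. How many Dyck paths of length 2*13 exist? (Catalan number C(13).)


C(n) = C(2n, n) / (n+1).
C(26, 13) = 10400600
C(13) = 10400600 / 14 = 742900


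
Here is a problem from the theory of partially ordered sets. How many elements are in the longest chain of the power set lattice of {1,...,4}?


A chain is a totally ordered subset; we count the number of elements in a maximum chain.
Compute, for each element x, the size of the longest chain ending at x:
  {}: 1
  {1}: 2
  {2}: 2
  {3}: 2
  {4}: 2
  {1,2}: 3
  ...
A maximum chain: {} < {1} < {1,2} < {1,2,3} < {1,2,3,4}
Number of elements in the longest chain: 5


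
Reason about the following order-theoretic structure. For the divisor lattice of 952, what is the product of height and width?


Height = length of longest chain minus 1; width = size of largest antichain.
A maximum chain: 1 | 17 | 119 | 238 | 476 | 952  (height 5).
A maximum antichain: {4, 14, 34, 119}  (width 4).
Product = 5 * 4 = 20


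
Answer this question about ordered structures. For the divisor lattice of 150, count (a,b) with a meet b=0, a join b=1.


Complement pair (a,b): a meet b = bottom, a join b = top.
Here: gcd(a,b)=1 and lcm(a,b)=150, i.e. a*b=150 with a,b coprime.
Pairs found: (1,150), (2,75), (3,50), (6,25), ... (4 more)
Total ordered pairs: 8


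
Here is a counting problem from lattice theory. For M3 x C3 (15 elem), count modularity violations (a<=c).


Modular law: if a <= c then a v (b ^ c) = (a v b) ^ c.
Check all triples (a,b,c) with a <= c among 15 elements.
This lattice is modular (diamonds M_m and their chain-products are modular).
Total violating triples: 0


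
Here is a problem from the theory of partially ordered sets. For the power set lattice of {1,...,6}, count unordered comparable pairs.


A comparable pair {a,b} has a < b or b < a in the order.
Count unordered pairs where one element is strictly below the other.
Examples: {{},{1}}, {{},{2}}, {{},{3}}, {{},{4}}, ...
Total comparable pairs: 665


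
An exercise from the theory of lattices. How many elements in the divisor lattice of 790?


Divisors of 790: [1, 2, 5, 10, 79, 158, 395, 790]
Count: 8


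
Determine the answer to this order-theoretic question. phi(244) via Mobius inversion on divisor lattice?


phi(n) = n * prod_{p|n} (1 - 1/p).
Prime divisors of 244: [2, 61]
phi(244) = 244 * (1 - 1/2) * (1 - 1/61)
phi(244) = 120


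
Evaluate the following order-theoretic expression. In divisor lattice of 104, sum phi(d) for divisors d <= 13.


Divisors of 104 up to 13: [1, 2, 4, 8, 13]
phi values: [1, 1, 2, 4, 12]
Sum = 20


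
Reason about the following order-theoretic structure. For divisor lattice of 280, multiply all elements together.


Divisors of 280: [1, 2, 4, 5, 7, 8, 10, 14, 20, 28, 35, 40, 56, 70, 140, 280]
Product = n^(d(n)/2) = 280^(16/2)
Product = 37780199833600000000


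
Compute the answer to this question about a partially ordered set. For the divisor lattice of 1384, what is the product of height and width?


Height = length of longest chain minus 1; width = size of largest antichain.
A maximum chain: 1 | 173 | 346 | 692 | 1384  (height 4).
A maximum antichain: {2, 173}  (width 2).
Product = 4 * 2 = 8


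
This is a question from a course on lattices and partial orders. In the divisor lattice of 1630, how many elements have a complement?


An element a is complemented if some b has a meet b = bottom, a join b = top.
a is complemented iff gcd(a, n/a)=1, i.e. a is a unitary divisor of 1630.
Complemented elements: 1, 2, 5, 10, 163, 326, ... (2 more)
Count: 8


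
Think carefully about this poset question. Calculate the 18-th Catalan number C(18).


C(n) = C(2n, n) / (n+1).
C(36, 18) = 9075135300
C(18) = 9075135300 / 19 = 477638700


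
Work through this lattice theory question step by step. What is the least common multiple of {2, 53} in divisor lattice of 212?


In a divisor lattice, join = lcm (least common multiple).
Compute lcm iteratively: start with first element, then lcm(current, next).
Elements: [2, 53]
lcm(2,53) = 106
Final lcm = 106


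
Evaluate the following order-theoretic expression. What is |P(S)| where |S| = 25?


Power set = 2^n.
2^25 = 33554432


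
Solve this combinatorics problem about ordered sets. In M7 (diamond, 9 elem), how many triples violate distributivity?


Distributive law: a ^ (b v c) = (a ^ b) v (a ^ c).
Check all 9^3 = 729 ordered triples (a,b,c).
  e.g. a=a1, b=a2, c=a3: lhs=a1 != rhs=0
  e.g. a=a1, b=a2, c=a4: lhs=a1 != rhs=0
Total violating triples: 210


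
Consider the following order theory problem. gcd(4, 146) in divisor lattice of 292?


Meet=gcd.
gcd(4,146)=2


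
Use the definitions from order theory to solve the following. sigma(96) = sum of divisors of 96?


sigma(n) = sum of divisors.
Divisors of 96: [1, 2, 3, 4, 6, 8, 12, 16, 24, 32, 48, 96]
Sum = 252


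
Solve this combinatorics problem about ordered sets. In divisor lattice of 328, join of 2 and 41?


In a divisor lattice, join = lcm (least common multiple).
gcd(2,41) = 1
lcm(2,41) = 2*41/gcd = 82/1 = 82


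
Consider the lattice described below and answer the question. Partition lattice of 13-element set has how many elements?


B(n) = number of set partitions of an n-element set.
B(n) satisfies the recurrence: B(n+1) = sum_k C(n,k)*B(k).
B(13) = 27644437
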